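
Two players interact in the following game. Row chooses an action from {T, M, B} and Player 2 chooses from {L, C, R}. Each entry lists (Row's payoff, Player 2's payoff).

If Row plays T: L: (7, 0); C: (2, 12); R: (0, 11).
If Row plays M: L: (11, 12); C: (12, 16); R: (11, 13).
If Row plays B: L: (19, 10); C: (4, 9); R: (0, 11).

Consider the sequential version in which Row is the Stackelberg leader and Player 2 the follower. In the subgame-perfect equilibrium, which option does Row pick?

Player 2 best-responds to each possible Row move:
- T: BR = C, leader payoff 2.
- M: BR = C, leader payoff 12.
- B: BR = R, leader payoff 0.
Among 2, 12, 0, the best is 12 at M. Subgame-perfect outcome: (M, C) with payoffs (12, 16).

M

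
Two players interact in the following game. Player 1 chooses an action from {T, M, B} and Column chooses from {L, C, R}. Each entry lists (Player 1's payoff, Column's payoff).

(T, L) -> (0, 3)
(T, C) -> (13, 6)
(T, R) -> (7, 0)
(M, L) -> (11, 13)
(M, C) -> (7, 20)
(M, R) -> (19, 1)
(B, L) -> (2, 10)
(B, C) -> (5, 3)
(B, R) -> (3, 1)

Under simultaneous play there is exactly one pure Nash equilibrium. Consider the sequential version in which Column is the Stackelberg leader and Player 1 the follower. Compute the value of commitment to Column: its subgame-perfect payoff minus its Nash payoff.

7

Player 1 best-responds to each possible Column move:
- L: BR = M, leader payoff 13.
- C: BR = T, leader payoff 6.
- R: BR = M, leader payoff 1.
Among 13, 6, 1, the best is 13 at L. Subgame-perfect outcome: (M, L) with payoffs (11, 13).
Under simultaneous play:
Player 1's best replies: L→M; C→T; R→M.
Column's best replies: T→C; M→C; B→L.
Only (T, C) has each player best-responding; Nash payoffs (13, 6).
Column's commitment gain: 13 − 6 = 7.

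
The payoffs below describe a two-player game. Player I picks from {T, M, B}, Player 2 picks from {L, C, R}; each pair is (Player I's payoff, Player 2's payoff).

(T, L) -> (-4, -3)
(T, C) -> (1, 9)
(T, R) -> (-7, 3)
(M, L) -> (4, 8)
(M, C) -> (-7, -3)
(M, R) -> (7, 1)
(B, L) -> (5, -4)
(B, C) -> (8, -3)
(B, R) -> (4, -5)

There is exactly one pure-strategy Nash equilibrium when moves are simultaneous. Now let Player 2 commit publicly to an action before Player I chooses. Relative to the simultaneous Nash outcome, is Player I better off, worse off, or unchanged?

worse off

Solve by backward induction (Player 2 leads).
- L → Player I plays B (best of -4, 4, 5); Player 2 gets -4.
- C → Player I plays B (best of 1, -7, 8); Player 2 gets -3.
- R → Player I plays M (best of -7, 7, 4); Player 2 gets 1.
Maximizing over -4, -3, 1, Player 2 chooses R. Subgame-perfect outcome: (M, R) with payoffs (7, 1).
For the simultaneous game, intersect best replies.
Player I's best replies: L→B; C→B; R→M.
Player 2's best replies: T→C; M→L; B→C.
The unique mutual best reply is (B, C), giving (8, -3).
Player I earns 7 sequentially versus 8 at the Nash outcome: worse off.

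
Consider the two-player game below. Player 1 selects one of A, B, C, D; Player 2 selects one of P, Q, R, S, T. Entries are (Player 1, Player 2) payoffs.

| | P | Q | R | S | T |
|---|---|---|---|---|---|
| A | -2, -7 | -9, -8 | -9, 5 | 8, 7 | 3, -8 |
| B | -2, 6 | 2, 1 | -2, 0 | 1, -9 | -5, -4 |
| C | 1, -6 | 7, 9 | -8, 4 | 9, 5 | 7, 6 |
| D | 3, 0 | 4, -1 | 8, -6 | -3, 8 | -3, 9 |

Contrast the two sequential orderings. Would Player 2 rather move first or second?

first

If Player 1 leads: Player 2's best replies are A→S, B→P, C→Q, D→T; Player 1's induced payoffs 8, -2, 7, -3; outcome (A, S), payoffs (8, 7).
If Player 2 leads: Player 1's best replies are P→D, Q→C, R→D, S→C, T→C; Player 2's induced payoffs 0, 9, -6, 5, 6; outcome (C, Q), payoffs (7, 9).
Player 2 gets 9 moving first and 7 moving second, so Player 2 prefers to move first.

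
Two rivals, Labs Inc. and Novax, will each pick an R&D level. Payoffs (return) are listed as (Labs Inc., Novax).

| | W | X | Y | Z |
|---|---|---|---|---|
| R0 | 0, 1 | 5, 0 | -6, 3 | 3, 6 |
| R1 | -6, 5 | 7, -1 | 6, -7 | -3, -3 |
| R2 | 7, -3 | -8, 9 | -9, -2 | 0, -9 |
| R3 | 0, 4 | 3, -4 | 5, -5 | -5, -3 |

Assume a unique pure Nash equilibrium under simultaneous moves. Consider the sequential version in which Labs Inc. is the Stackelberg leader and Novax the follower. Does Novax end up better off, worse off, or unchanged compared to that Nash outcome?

unchanged

Solve by backward induction (Labs Inc. leads).
- R0: Novax compares 1, 0, 3, 6 and picks Z; Labs Inc. would get 3.
- R1: Novax compares 5, -1, -7, -3 and picks W; Labs Inc. would get -6.
- R2: Novax compares -3, 9, -2, -9 and picks X; Labs Inc. would get -8.
- R3: Novax compares 4, -4, -5, -3 and picks W; Labs Inc. would get 0.
Labs Inc.'s induced payoffs are 3, -6, -8, 0, so Labs Inc. commits to R0. Subgame-perfect outcome: (R0, Z) with payoffs (3, 6).
For the simultaneous game, intersect best replies.
Labs Inc.'s best replies: W→R2; X→R1; Y→R1; Z→R0.
Novax's best replies: R0→Z; R1→W; R2→X; R3→W.
Only (R0, Z) has each player best-responding; Nash payoffs (3, 6).
Novax earns 6 sequentially versus 6 at the Nash outcome: unchanged.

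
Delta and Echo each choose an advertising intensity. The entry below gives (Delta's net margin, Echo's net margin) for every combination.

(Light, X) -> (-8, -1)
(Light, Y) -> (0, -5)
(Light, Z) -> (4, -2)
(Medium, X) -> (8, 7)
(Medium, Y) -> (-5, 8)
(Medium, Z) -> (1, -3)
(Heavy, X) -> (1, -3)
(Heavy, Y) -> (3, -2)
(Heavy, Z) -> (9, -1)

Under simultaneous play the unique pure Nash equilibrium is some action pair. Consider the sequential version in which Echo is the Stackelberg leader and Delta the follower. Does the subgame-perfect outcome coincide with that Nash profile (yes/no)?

Work backward from Delta's decision.
- X: BR = Medium, leader payoff 7.
- Y: BR = Heavy, leader payoff -2.
- Z: BR = Heavy, leader payoff -1.
Echo's induced payoffs are 7, -2, -1, so Echo commits to X. Subgame-perfect outcome: (Medium, X) with payoffs (8, 7).
For the simultaneous game, intersect best replies.
Delta's best replies: X→Medium; Y→Heavy; Z→Heavy.
Echo's best replies: Light→X; Medium→Y; Heavy→Z.
Only (Heavy, Z) has each player best-responding; Nash payoffs (9, -1).
Sequential outcome (Medium, X) differs from the Nash profile (Heavy, Z).

no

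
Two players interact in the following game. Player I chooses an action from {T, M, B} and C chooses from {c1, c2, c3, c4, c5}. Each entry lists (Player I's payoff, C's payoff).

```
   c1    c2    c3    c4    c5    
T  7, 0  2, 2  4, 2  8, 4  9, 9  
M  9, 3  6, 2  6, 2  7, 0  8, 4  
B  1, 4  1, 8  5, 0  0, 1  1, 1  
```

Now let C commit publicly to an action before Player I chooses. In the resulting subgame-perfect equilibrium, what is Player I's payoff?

Work backward from Player I's decision.
- c1: BR = M, leader payoff 3.
- c2: BR = M, leader payoff 2.
- c3: BR = M, leader payoff 2.
- c4: BR = T, leader payoff 4.
- c5: BR = T, leader payoff 9.
C's induced payoffs are 3, 2, 2, 4, 9, so C commits to c5. Subgame-perfect outcome: (T, c5) with payoffs (9, 9).

9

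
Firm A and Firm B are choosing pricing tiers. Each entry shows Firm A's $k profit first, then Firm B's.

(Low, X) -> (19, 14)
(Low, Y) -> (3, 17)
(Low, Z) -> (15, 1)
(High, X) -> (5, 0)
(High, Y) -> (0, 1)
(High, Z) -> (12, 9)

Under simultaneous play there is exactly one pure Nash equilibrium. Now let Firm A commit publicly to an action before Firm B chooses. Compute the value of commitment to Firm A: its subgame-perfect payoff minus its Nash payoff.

Solve by backward induction (Firm A leads).
- Low: Firm B compares 14, 17, 1 and picks Y; Firm A would get 3.
- High: Firm B compares 0, 1, 9 and picks Z; Firm A would get 12.
Firm A's induced payoffs are 3, 12, so Firm A commits to High. Subgame-perfect outcome: (High, Z) with payoffs (12, 9).
Now find the simultaneous Nash equilibrium.
Firm A's best replies: X→Low; Y→Low; Z→Low.
Firm B's best replies: Low→Y; High→Z.
The unique mutual best reply is (Low, Y), giving (3, 17).
Firm A's commitment gain: 12 − 3 = 9.

9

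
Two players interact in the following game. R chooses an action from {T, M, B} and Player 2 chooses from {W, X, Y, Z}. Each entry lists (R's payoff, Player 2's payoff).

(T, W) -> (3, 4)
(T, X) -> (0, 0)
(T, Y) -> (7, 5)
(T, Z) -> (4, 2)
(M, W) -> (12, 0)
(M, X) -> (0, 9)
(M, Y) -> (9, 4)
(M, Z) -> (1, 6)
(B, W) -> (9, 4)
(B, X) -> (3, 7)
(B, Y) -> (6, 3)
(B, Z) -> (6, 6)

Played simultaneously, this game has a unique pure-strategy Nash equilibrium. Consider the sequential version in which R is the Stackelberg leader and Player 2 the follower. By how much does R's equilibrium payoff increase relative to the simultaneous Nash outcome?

4

Backward induction with R moving first.
- T: BR = Y, leader payoff 7.
- M: BR = X, leader payoff 0.
- B: BR = X, leader payoff 3.
Among 7, 0, 3, the best is 7 at T. Subgame-perfect outcome: (T, Y) with payoffs (7, 5).
Now find the simultaneous Nash equilibrium.
R's best replies: W→M; X→B; Y→M; Z→B.
Player 2's best replies: T→Y; M→X; B→X.
Only (B, X) has each player best-responding; Nash payoffs (3, 7).
R's commitment gain: 7 − 3 = 4.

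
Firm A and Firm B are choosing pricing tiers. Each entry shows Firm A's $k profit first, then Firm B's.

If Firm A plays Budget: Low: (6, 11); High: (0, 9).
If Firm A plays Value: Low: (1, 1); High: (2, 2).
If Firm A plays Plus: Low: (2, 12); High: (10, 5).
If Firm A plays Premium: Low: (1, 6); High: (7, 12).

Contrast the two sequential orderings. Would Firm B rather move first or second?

If Firm A leads: Firm B's best replies are Budget→Low, Value→High, Plus→Low, Premium→High; Firm A's induced payoffs 6, 2, 2, 7; outcome (Premium, High), payoffs (7, 12).
If Firm B leads: Firm A's best replies are Low→Budget, High→Plus; Firm B's induced payoffs 11, 5; outcome (Budget, Low), payoffs (6, 11).
Firm B gets 11 moving first and 12 moving second, so Firm B prefers to move second.

second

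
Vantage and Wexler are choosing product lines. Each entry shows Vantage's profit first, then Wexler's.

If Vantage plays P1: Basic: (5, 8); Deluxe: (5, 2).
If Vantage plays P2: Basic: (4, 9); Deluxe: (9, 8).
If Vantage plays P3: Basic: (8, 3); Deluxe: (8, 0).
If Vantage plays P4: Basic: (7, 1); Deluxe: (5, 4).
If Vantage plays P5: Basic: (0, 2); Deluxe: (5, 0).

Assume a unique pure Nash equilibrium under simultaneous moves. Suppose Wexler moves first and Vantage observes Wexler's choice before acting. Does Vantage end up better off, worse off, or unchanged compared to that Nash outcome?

better off

Vantage best-responds to each possible Wexler move:
- Basic → Vantage plays P3 (best of 5, 4, 8, 7, 0); Wexler gets 3.
- Deluxe → Vantage plays P2 (best of 5, 9, 8, 5, 5); Wexler gets 8.
Among 3, 8, the best is 8 at Deluxe. Subgame-perfect outcome: (P2, Deluxe) with payoffs (9, 8).
For the simultaneous game, intersect best replies.
Vantage's best replies: Basic→P3; Deluxe→P2.
Wexler's best replies: P1→Basic; P2→Basic; P3→Basic; P4→Deluxe; P5→Basic.
Only (P3, Basic) has each player best-responding; Nash payoffs (8, 3).
Vantage earns 9 sequentially versus 8 at the Nash outcome: better off.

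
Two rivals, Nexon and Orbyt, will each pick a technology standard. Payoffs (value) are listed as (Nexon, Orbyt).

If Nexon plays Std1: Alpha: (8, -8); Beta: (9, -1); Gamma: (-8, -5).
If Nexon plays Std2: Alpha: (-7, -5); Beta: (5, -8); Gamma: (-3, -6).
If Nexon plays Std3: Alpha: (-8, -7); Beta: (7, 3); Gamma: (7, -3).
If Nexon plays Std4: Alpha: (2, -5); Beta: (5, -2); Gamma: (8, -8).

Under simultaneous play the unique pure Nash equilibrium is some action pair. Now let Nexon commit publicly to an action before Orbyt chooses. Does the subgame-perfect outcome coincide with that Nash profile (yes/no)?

yes

Backward induction with Nexon moving first.
- Std1: Orbyt compares -8, -1, -5 and picks Beta; Nexon would get 9.
- Std2: Orbyt compares -5, -8, -6 and picks Alpha; Nexon would get -7.
- Std3: Orbyt compares -7, 3, -3 and picks Beta; Nexon would get 7.
- Std4: Orbyt compares -5, -2, -8 and picks Beta; Nexon would get 5.
Maximizing over 9, -7, 7, 5, Nexon chooses Std1. Subgame-perfect outcome: (Std1, Beta) with payoffs (9, -1).
Under simultaneous play:
Nexon's best replies: Alpha→Std1; Beta→Std1; Gamma→Std4.
Orbyt's best replies: Std1→Beta; Std2→Alpha; Std3→Beta; Std4→Beta.
The unique mutual best reply is (Std1, Beta), giving (9, -1).
Sequential outcome (Std1, Beta) coincides with the Nash profile (Std1, Beta).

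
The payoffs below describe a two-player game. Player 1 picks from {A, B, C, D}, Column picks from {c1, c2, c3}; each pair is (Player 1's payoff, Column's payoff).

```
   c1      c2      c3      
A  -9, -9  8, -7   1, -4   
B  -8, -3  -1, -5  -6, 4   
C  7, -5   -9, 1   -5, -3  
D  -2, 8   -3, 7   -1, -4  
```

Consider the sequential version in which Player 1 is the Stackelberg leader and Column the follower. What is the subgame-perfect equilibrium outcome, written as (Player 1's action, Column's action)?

Work backward from Column's decision.
- A → Column plays c3 (best of -9, -7, -4); Player 1 gets 1.
- B → Column plays c3 (best of -3, -5, 4); Player 1 gets -6.
- C → Column plays c2 (best of -5, 1, -3); Player 1 gets -9.
- D → Column plays c1 (best of 8, 7, -4); Player 1 gets -2.
Among 1, -6, -9, -2, the best is 1 at A. Subgame-perfect outcome: (A, c3) with payoffs (1, -4).

(A, c3)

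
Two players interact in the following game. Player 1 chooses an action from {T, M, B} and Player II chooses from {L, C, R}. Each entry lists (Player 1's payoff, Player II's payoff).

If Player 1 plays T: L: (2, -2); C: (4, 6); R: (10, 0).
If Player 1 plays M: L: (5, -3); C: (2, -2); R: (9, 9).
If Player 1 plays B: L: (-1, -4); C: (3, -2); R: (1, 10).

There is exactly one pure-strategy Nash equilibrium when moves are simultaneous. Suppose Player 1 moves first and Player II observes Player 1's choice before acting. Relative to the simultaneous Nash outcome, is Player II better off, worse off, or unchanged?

better off

Work backward from Player II's decision.
- T → Player II plays C (best of -2, 6, 0); Player 1 gets 4.
- M → Player II plays R (best of -3, -2, 9); Player 1 gets 9.
- B → Player II plays R (best of -4, -2, 10); Player 1 gets 1.
Player 1's induced payoffs are 4, 9, 1, so Player 1 commits to M. Subgame-perfect outcome: (M, R) with payoffs (9, 9).
Under simultaneous play:
Player 1's best replies: L→M; C→T; R→T.
Player II's best replies: T→C; M→R; B→R.
The unique mutual best reply is (T, C), giving (4, 6).
Player II earns 9 sequentially versus 6 at the Nash outcome: better off.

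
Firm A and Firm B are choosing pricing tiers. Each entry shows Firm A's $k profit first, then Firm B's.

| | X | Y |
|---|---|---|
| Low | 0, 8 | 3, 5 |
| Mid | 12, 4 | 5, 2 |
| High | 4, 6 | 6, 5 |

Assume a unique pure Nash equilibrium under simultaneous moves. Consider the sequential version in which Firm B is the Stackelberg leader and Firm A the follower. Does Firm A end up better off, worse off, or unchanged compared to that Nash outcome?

worse off

Work backward from Firm A's decision.
- X: BR = Mid, leader payoff 4.
- Y: BR = High, leader payoff 5.
Among 4, 5, the best is 5 at Y. Subgame-perfect outcome: (High, Y) with payoffs (6, 5).
For the simultaneous game, intersect best replies.
Firm A's best replies: X→Mid; Y→High.
Firm B's best replies: Low→X; Mid→X; High→X.
Only (Mid, X) has each player best-responding; Nash payoffs (12, 4).
Firm A earns 6 sequentially versus 12 at the Nash outcome: worse off.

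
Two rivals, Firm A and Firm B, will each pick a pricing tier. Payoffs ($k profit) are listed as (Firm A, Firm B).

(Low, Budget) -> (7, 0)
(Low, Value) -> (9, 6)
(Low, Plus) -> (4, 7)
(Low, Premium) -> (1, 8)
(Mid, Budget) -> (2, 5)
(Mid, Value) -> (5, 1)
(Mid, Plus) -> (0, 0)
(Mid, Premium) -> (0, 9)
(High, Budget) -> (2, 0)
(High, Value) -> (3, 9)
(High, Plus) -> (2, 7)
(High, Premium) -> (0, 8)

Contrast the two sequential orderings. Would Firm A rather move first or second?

first

If Firm A leads: Firm B's best replies are Low→Premium, Mid→Premium, High→Value; Firm A's induced payoffs 1, 0, 3; outcome (High, Value), payoffs (3, 9).
If Firm B leads: Firm A's best replies are Budget→Low, Value→Low, Plus→Low, Premium→Low; Firm B's induced payoffs 0, 6, 7, 8; outcome (Low, Premium), payoffs (1, 8).
Firm A gets 3 moving first and 1 moving second, so Firm A prefers to move first.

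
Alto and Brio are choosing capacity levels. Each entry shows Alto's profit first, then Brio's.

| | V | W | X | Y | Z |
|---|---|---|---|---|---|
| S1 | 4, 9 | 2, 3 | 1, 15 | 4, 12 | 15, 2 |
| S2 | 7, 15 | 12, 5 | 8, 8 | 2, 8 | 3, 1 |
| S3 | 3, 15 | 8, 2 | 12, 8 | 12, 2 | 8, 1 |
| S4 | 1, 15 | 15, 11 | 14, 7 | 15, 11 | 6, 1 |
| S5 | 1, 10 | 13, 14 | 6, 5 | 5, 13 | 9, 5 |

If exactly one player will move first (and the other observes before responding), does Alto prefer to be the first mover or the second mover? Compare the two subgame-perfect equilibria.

first

If Alto leads: Brio's best replies are S1→X, S2→V, S3→V, S4→V, S5→W; Alto's induced payoffs 1, 7, 3, 1, 13; outcome (S5, W), payoffs (13, 14).
If Brio leads: Alto's best replies are V→S2, W→S4, X→S4, Y→S4, Z→S1; Brio's induced payoffs 15, 11, 7, 11, 2; outcome (S2, V), payoffs (7, 15).
Alto gets 13 moving first and 7 moving second, so Alto prefers to move first.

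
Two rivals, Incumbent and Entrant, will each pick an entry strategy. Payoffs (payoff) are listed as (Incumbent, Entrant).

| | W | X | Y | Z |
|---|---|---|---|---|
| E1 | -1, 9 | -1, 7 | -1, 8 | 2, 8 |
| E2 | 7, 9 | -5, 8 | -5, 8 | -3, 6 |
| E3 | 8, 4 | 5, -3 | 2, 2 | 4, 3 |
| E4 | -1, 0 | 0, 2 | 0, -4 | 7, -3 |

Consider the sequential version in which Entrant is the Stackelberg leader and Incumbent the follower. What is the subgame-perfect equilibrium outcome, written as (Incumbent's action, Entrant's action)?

Work backward from Incumbent's decision.
- W: BR = E3, leader payoff 4.
- X: BR = E3, leader payoff -3.
- Y: BR = E3, leader payoff 2.
- Z: BR = E4, leader payoff -3.
Maximizing over 4, -3, 2, -3, Entrant chooses W. Subgame-perfect outcome: (E3, W) with payoffs (8, 4).

(E3, W)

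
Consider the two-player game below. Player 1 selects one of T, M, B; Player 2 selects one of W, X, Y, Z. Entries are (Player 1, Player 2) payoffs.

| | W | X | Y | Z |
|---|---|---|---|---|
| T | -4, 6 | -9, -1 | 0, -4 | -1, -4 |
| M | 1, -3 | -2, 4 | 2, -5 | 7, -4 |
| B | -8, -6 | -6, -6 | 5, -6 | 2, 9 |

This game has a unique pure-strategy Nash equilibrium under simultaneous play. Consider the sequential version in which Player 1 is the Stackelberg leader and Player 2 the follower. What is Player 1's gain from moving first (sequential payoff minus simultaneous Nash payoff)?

Player 2 best-responds to each possible Player 1 move:
- T: BR = W, leader payoff -4.
- M: BR = X, leader payoff -2.
- B: BR = Z, leader payoff 2.
Maximizing over -4, -2, 2, Player 1 chooses B. Subgame-perfect outcome: (B, Z) with payoffs (2, 9).
Under simultaneous play:
Player 1's best replies: W→M; X→M; Y→B; Z→M.
Player 2's best replies: T→W; M→X; B→Z.
The unique mutual best reply is (M, X), giving (-2, 4).
Player 1's commitment gain: 2 − -2 = 4.

4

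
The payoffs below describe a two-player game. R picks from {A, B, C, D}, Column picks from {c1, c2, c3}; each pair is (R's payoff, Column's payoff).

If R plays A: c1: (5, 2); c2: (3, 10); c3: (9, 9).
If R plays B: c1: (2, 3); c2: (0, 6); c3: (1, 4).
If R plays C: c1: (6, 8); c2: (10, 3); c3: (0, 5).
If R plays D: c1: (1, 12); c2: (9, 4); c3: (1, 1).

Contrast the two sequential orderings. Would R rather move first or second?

second

If R leads: Column's best replies are A→c2, B→c2, C→c1, D→c1; R's induced payoffs 3, 0, 6, 1; outcome (C, c1), payoffs (6, 8).
If Column leads: R's best replies are c1→C, c2→C, c3→A; Column's induced payoffs 8, 3, 9; outcome (A, c3), payoffs (9, 9).
R gets 6 moving first and 9 moving second, so R prefers to move second.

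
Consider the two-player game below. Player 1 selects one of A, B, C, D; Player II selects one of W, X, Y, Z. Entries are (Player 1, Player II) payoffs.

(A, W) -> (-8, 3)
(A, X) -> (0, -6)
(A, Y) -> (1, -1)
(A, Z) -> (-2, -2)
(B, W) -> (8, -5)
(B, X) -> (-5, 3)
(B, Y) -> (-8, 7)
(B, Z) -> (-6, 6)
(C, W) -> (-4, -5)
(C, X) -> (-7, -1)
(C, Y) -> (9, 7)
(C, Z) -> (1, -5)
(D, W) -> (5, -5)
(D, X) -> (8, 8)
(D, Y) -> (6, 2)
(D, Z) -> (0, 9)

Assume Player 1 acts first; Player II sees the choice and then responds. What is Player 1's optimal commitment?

Backward induction with Player 1 moving first.
- A: Player II compares 3, -6, -1, -2 and picks W; Player 1 would get -8.
- B: Player II compares -5, 3, 7, 6 and picks Y; Player 1 would get -8.
- C: Player II compares -5, -1, 7, -5 and picks Y; Player 1 would get 9.
- D: Player II compares -5, 8, 2, 9 and picks Z; Player 1 would get 0.
Player 1's induced payoffs are -8, -8, 9, 0, so Player 1 commits to C. Subgame-perfect outcome: (C, Y) with payoffs (9, 7).

C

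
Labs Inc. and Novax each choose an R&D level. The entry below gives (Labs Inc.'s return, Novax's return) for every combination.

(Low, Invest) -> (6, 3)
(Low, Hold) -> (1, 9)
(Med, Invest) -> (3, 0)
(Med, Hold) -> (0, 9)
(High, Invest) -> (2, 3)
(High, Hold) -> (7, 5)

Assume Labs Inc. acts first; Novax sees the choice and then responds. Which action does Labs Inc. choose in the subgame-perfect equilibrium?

High

Solve by backward induction (Labs Inc. leads).
- Low: BR = Hold, leader payoff 1.
- Med: BR = Hold, leader payoff 0.
- High: BR = Hold, leader payoff 7.
Maximizing over 1, 0, 7, Labs Inc. chooses High. Subgame-perfect outcome: (High, Hold) with payoffs (7, 5).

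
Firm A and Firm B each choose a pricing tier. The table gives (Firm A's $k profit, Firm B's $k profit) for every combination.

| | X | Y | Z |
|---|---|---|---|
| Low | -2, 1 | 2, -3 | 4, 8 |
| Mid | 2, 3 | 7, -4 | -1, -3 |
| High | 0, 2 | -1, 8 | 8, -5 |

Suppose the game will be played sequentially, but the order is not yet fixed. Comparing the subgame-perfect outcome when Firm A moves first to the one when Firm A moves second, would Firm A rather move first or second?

first

If Firm A leads: Firm B's best replies are Low→Z, Mid→X, High→Y; Firm A's induced payoffs 4, 2, -1; outcome (Low, Z), payoffs (4, 8).
If Firm B leads: Firm A's best replies are X→Mid, Y→Mid, Z→High; Firm B's induced payoffs 3, -4, -5; outcome (Mid, X), payoffs (2, 3).
Firm A gets 4 moving first and 2 moving second, so Firm A prefers to move first.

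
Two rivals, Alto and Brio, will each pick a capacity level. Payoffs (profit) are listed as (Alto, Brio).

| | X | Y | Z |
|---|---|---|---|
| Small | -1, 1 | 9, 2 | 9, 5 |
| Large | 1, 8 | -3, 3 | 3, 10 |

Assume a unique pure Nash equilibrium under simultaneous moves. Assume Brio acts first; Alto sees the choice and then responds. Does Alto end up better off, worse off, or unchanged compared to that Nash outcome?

Solve by backward induction (Brio leads).
- X → Alto plays Large (best of -1, 1); Brio gets 8.
- Y → Alto plays Small (best of 9, -3); Brio gets 2.
- Z → Alto plays Small (best of 9, 3); Brio gets 5.
Among 8, 2, 5, the best is 8 at X. Subgame-perfect outcome: (Large, X) with payoffs (1, 8).
Now find the simultaneous Nash equilibrium.
Alto's best replies: X→Large; Y→Small; Z→Small.
Brio's best replies: Small→Z; Large→Z.
The unique mutual best reply is (Small, Z), giving (9, 5).
Alto earns 1 sequentially versus 9 at the Nash outcome: worse off.

worse off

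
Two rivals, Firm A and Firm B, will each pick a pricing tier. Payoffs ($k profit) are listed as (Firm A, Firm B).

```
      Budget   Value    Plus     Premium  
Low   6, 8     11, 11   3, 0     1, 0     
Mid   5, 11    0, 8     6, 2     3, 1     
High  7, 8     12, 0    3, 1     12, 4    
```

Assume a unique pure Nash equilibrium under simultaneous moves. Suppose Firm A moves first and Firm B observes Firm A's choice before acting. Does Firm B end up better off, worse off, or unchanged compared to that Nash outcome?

Firm B best-responds to each possible Firm A move:
- Low → Firm B plays Value (best of 8, 11, 0, 0); Firm A gets 11.
- Mid → Firm B plays Budget (best of 11, 8, 2, 1); Firm A gets 5.
- High → Firm B plays Budget (best of 8, 0, 1, 4); Firm A gets 7.
Maximizing over 11, 5, 7, Firm A chooses Low. Subgame-perfect outcome: (Low, Value) with payoffs (11, 11).
For the simultaneous game, intersect best replies.
Firm A's best replies: Budget→High; Value→High; Plus→Mid; Premium→High.
Firm B's best replies: Low→Value; Mid→Budget; High→Budget.
The unique mutual best reply is (High, Budget), giving (7, 8).
Firm B earns 11 sequentially versus 8 at the Nash outcome: better off.

better off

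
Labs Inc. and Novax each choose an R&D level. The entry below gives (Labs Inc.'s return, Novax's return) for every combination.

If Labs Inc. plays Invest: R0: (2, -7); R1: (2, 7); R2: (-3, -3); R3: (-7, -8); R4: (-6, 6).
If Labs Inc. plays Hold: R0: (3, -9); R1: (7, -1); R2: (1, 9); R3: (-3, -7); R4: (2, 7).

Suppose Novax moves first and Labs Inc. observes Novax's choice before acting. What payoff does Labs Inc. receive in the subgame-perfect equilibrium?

1

Backward induction with Novax moving first.
- R0 → Labs Inc. plays Hold (best of 2, 3); Novax gets -9.
- R1 → Labs Inc. plays Hold (best of 2, 7); Novax gets -1.
- R2 → Labs Inc. plays Hold (best of -3, 1); Novax gets 9.
- R3 → Labs Inc. plays Hold (best of -7, -3); Novax gets -7.
- R4 → Labs Inc. plays Hold (best of -6, 2); Novax gets 7.
Maximizing over -9, -1, 9, -7, 7, Novax chooses R2. Subgame-perfect outcome: (Hold, R2) with payoffs (1, 9).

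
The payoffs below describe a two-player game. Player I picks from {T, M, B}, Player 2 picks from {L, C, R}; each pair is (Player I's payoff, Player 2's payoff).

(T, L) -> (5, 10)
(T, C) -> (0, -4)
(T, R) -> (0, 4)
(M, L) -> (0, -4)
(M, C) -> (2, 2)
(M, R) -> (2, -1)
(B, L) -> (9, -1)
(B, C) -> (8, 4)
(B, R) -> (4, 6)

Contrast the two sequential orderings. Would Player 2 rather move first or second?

second

If Player I leads: Player 2's best replies are T→L, M→C, B→R; Player I's induced payoffs 5, 2, 4; outcome (T, L), payoffs (5, 10).
If Player 2 leads: Player I's best replies are L→B, C→B, R→B; Player 2's induced payoffs -1, 4, 6; outcome (B, R), payoffs (4, 6).
Player 2 gets 6 moving first and 10 moving second, so Player 2 prefers to move second.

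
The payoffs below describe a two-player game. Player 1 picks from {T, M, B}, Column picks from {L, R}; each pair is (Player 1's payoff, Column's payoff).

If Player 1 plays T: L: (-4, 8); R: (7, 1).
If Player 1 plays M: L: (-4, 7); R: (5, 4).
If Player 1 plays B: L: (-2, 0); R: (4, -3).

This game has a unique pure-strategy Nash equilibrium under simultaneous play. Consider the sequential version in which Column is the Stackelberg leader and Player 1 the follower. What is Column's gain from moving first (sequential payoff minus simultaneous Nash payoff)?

1

Solve by backward induction (Column leads).
- L → Player 1 plays B (best of -4, -4, -2); Column gets 0.
- R → Player 1 plays T (best of 7, 5, 4); Column gets 1.
Column's induced payoffs are 0, 1, so Column commits to R. Subgame-perfect outcome: (T, R) with payoffs (7, 1).
Now find the simultaneous Nash equilibrium.
Player 1's best replies: L→B; R→T.
Column's best replies: T→L; M→L; B→L.
Only (B, L) has each player best-responding; Nash payoffs (-2, 0).
Column's commitment gain: 1 − 0 = 1.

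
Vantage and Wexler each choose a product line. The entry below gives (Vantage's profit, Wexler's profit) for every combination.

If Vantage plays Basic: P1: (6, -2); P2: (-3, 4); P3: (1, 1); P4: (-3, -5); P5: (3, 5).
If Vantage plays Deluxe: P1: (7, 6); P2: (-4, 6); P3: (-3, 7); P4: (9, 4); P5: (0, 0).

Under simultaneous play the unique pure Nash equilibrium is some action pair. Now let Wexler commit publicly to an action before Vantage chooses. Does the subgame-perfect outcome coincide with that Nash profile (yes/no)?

no

Work backward from Vantage's decision.
- P1: Vantage compares 6, 7 and picks Deluxe; Wexler would get 6.
- P2: Vantage compares -3, -4 and picks Basic; Wexler would get 4.
- P3: Vantage compares 1, -3 and picks Basic; Wexler would get 1.
- P4: Vantage compares -3, 9 and picks Deluxe; Wexler would get 4.
- P5: Vantage compares 3, 0 and picks Basic; Wexler would get 5.
Among 6, 4, 1, 4, 5, the best is 6 at P1. Subgame-perfect outcome: (Deluxe, P1) with payoffs (7, 6).
Now find the simultaneous Nash equilibrium.
Vantage's best replies: P1→Deluxe; P2→Basic; P3→Basic; P4→Deluxe; P5→Basic.
Wexler's best replies: Basic→P5; Deluxe→P3.
The unique mutual best reply is (Basic, P5), giving (3, 5).
Sequential outcome (Deluxe, P1) differs from the Nash profile (Basic, P5).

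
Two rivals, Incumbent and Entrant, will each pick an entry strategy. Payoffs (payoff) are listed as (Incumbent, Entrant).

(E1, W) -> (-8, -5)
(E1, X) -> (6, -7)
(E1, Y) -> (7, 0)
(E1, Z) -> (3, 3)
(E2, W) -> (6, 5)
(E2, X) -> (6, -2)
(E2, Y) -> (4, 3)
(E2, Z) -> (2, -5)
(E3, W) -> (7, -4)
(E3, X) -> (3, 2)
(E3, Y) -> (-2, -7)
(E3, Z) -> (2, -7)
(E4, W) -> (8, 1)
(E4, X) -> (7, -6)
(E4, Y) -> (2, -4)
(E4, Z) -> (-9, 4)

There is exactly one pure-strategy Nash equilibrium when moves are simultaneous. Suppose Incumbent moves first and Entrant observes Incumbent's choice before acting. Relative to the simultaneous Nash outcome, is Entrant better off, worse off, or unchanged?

Work backward from Entrant's decision.
- E1: BR = Z, leader payoff 3.
- E2: BR = W, leader payoff 6.
- E3: BR = X, leader payoff 3.
- E4: BR = Z, leader payoff -9.
Incumbent's induced payoffs are 3, 6, 3, -9, so Incumbent commits to E2. Subgame-perfect outcome: (E2, W) with payoffs (6, 5).
Now find the simultaneous Nash equilibrium.
Incumbent's best replies: W→E4; X→E4; Y→E1; Z→E1.
Entrant's best replies: E1→Z; E2→W; E3→X; E4→Z.
The unique mutual best reply is (E1, Z), giving (3, 3).
Entrant earns 5 sequentially versus 3 at the Nash outcome: better off.

better off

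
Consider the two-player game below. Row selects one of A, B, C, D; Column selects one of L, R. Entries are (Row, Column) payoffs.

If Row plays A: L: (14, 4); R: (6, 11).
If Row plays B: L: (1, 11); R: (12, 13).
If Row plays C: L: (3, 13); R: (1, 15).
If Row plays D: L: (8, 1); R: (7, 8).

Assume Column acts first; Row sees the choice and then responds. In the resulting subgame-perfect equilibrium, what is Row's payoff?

12

Work backward from Row's decision.
- L: BR = A, leader payoff 4.
- R: BR = B, leader payoff 13.
Among 4, 13, the best is 13 at R. Subgame-perfect outcome: (B, R) with payoffs (12, 13).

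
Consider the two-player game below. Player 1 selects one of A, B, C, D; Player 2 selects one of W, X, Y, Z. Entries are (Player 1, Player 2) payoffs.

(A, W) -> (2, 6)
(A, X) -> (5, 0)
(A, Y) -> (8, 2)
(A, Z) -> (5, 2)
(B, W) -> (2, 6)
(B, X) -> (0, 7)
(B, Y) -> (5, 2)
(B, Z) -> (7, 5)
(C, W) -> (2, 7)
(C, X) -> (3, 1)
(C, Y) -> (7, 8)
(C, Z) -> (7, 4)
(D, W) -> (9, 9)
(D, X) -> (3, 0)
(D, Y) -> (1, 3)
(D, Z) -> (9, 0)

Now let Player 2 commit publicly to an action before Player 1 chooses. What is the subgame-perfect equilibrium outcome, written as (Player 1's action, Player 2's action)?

Solve by backward induction (Player 2 leads).
- W → Player 1 plays D (best of 2, 2, 2, 9); Player 2 gets 9.
- X → Player 1 plays A (best of 5, 0, 3, 3); Player 2 gets 0.
- Y → Player 1 plays A (best of 8, 5, 7, 1); Player 2 gets 2.
- Z → Player 1 plays D (best of 5, 7, 7, 9); Player 2 gets 0.
Player 2's induced payoffs are 9, 0, 2, 0, so Player 2 commits to W. Subgame-perfect outcome: (D, W) with payoffs (9, 9).

(D, W)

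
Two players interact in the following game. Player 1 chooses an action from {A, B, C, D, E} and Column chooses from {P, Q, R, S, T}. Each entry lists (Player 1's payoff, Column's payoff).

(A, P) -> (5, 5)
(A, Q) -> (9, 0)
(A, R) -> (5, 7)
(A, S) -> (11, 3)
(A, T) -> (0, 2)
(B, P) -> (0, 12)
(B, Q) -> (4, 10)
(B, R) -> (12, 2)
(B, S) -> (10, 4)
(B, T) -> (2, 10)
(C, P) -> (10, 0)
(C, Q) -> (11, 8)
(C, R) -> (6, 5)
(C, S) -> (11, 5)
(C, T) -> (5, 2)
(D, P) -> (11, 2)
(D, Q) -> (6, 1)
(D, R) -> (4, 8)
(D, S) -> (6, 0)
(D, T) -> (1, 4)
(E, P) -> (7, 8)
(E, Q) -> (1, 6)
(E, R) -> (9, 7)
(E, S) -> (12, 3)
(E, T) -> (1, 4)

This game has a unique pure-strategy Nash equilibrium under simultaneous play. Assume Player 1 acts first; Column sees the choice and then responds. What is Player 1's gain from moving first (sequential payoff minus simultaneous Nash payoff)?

Backward induction with Player 1 moving first.
- A → Column plays R (best of 5, 0, 7, 3, 2); Player 1 gets 5.
- B → Column plays P (best of 12, 10, 2, 4, 10); Player 1 gets 0.
- C → Column plays Q (best of 0, 8, 5, 5, 2); Player 1 gets 11.
- D → Column plays R (best of 2, 1, 8, 0, 4); Player 1 gets 4.
- E → Column plays P (best of 8, 6, 7, 3, 4); Player 1 gets 7.
Player 1's induced payoffs are 5, 0, 11, 4, 7, so Player 1 commits to C. Subgame-perfect outcome: (C, Q) with payoffs (11, 8).
Under simultaneous play:
Player 1's best replies: P→D; Q→C; R→B; S→E; T→C.
Column's best replies: A→R; B→P; C→Q; D→R; E→P.
The unique mutual best reply is (C, Q), giving (11, 8).
Player 1's commitment gain: 11 − 11 = 0.

0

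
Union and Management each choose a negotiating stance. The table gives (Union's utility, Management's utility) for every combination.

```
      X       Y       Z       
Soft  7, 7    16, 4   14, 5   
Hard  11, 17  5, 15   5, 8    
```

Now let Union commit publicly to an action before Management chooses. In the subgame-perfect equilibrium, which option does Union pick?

Work backward from Management's decision.
- Soft: BR = X, leader payoff 7.
- Hard: BR = X, leader payoff 11.
Maximizing over 7, 11, Union chooses Hard. Subgame-perfect outcome: (Hard, X) with payoffs (11, 17).

Hard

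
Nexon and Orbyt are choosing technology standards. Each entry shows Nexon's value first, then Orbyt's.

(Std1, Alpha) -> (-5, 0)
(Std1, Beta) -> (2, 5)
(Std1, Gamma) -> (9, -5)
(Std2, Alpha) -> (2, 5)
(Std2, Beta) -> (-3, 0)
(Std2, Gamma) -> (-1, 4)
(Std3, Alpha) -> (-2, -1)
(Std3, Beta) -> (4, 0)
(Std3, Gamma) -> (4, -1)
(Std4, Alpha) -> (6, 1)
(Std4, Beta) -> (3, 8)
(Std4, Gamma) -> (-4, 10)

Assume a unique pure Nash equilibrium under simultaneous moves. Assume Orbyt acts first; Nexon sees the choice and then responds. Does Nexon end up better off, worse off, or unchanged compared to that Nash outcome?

Nexon best-responds to each possible Orbyt move:
- Alpha → Nexon plays Std4 (best of -5, 2, -2, 6); Orbyt gets 1.
- Beta → Nexon plays Std3 (best of 2, -3, 4, 3); Orbyt gets 0.
- Gamma → Nexon plays Std1 (best of 9, -1, 4, -4); Orbyt gets -5.
Orbyt's induced payoffs are 1, 0, -5, so Orbyt commits to Alpha. Subgame-perfect outcome: (Std4, Alpha) with payoffs (6, 1).
Now find the simultaneous Nash equilibrium.
Nexon's best replies: Alpha→Std4; Beta→Std3; Gamma→Std1.
Orbyt's best replies: Std1→Beta; Std2→Alpha; Std3→Beta; Std4→Gamma.
The unique mutual best reply is (Std3, Beta), giving (4, 0).
Nexon earns 6 sequentially versus 4 at the Nash outcome: better off.

better off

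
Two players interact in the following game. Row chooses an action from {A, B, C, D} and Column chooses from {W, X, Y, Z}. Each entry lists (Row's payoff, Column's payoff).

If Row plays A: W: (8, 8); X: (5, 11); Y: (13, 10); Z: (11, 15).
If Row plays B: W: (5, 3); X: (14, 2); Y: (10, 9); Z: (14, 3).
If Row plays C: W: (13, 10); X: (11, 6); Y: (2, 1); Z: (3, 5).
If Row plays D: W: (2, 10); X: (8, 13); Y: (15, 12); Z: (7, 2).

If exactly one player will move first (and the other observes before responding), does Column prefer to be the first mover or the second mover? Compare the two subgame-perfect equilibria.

If Row leads: Column's best replies are A→Z, B→Y, C→W, D→X; Row's induced payoffs 11, 10, 13, 8; outcome (C, W), payoffs (13, 10).
If Column leads: Row's best replies are W→C, X→B, Y→D, Z→B; Column's induced payoffs 10, 2, 12, 3; outcome (D, Y), payoffs (15, 12).
Column gets 12 moving first and 10 moving second, so Column prefers to move first.

first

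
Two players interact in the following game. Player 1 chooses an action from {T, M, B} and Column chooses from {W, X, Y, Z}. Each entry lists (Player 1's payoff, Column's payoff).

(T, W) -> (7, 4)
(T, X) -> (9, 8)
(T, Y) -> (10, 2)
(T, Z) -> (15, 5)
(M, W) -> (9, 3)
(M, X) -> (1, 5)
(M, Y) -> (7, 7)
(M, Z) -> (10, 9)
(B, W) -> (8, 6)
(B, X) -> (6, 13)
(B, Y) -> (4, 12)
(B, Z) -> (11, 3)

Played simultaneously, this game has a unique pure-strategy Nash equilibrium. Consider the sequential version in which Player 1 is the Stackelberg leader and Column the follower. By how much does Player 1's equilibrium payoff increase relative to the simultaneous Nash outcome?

1

Solve by backward induction (Player 1 leads).
- T: BR = X, leader payoff 9.
- M: BR = Z, leader payoff 10.
- B: BR = X, leader payoff 6.
Maximizing over 9, 10, 6, Player 1 chooses M. Subgame-perfect outcome: (M, Z) with payoffs (10, 9).
Under simultaneous play:
Player 1's best replies: W→M; X→T; Y→T; Z→T.
Column's best replies: T→X; M→Z; B→X.
Only (T, X) has each player best-responding; Nash payoffs (9, 8).
Player 1's commitment gain: 10 − 9 = 1.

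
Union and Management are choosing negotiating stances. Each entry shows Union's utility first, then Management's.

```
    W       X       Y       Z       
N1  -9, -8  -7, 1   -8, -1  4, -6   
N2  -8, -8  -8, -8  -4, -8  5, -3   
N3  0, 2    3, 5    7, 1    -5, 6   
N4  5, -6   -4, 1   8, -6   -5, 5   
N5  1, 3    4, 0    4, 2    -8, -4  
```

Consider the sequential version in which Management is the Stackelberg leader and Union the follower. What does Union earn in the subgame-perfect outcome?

Solve by backward induction (Management leads).
- W → Union plays N4 (best of -9, -8, 0, 5, 1); Management gets -6.
- X → Union plays N5 (best of -7, -8, 3, -4, 4); Management gets 0.
- Y → Union plays N4 (best of -8, -4, 7, 8, 4); Management gets -6.
- Z → Union plays N2 (best of 4, 5, -5, -5, -8); Management gets -3.
Among -6, 0, -6, -3, the best is 0 at X. Subgame-perfect outcome: (N5, X) with payoffs (4, 0).

4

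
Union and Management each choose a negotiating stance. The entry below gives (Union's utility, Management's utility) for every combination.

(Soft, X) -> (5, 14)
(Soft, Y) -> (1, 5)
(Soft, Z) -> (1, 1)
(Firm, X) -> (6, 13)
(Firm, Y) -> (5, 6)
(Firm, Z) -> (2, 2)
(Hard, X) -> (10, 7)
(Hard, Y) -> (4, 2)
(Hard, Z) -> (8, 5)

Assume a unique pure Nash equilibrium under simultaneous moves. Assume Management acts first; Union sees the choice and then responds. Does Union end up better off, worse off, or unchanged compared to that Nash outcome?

Backward induction with Management moving first.
- X → Union plays Hard (best of 5, 6, 10); Management gets 7.
- Y → Union plays Firm (best of 1, 5, 4); Management gets 6.
- Z → Union plays Hard (best of 1, 2, 8); Management gets 5.
Management's induced payoffs are 7, 6, 5, so Management commits to X. Subgame-perfect outcome: (Hard, X) with payoffs (10, 7).
Under simultaneous play:
Union's best replies: X→Hard; Y→Firm; Z→Hard.
Management's best replies: Soft→X; Firm→X; Hard→X.
Only (Hard, X) has each player best-responding; Nash payoffs (10, 7).
Union earns 10 sequentially versus 10 at the Nash outcome: unchanged.

unchanged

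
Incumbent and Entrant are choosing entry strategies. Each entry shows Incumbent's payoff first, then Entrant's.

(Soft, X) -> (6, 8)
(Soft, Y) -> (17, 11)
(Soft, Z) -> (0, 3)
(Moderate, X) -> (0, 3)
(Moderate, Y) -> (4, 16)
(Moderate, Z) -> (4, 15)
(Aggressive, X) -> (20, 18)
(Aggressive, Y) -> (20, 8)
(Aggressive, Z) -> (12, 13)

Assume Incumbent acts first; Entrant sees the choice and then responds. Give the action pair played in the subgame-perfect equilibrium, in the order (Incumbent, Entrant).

(Aggressive, X)

Entrant best-responds to each possible Incumbent move:
- Soft → Entrant plays Y (best of 8, 11, 3); Incumbent gets 17.
- Moderate → Entrant plays Y (best of 3, 16, 15); Incumbent gets 4.
- Aggressive → Entrant plays X (best of 18, 8, 13); Incumbent gets 20.
Among 17, 4, 20, the best is 20 at Aggressive. Subgame-perfect outcome: (Aggressive, X) with payoffs (20, 18).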